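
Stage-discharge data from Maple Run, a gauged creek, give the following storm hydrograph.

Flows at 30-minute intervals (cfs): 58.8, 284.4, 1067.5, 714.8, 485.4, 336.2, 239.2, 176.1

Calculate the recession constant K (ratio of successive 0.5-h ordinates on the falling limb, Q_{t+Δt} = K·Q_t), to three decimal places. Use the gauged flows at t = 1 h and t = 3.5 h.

K ≈ 0.697

Using the recession-limb readings at t = 1 h and t = 3.5 h: Q falls from 1067.5 to 176.1 cfs over 5 intervals.
K = (Q₂/Q₁)^(1/5) = (176.1/1067.5)^(1/5) = 0.697.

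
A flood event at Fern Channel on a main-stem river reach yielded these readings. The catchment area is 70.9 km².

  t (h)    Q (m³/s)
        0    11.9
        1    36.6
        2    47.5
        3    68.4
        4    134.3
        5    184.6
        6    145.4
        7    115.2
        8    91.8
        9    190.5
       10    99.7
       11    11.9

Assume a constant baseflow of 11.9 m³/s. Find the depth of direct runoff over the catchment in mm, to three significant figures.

d ≈ 50.5 mm

Direct runoff: 0.0, 24.7, 35.6, 56.5, 122.4, 172.7, 133.5, 103.3, 79.9, 178.6, 87.8, 0.0 m³/s; ΣQ_DR = 995.0 m³/s.
V = ΣQ_DR · Δt = 995.0 × 3600 s = 3.582 × 10^6 m³.
Over A = 70.9 km², depth = V / A = 50.5 mm.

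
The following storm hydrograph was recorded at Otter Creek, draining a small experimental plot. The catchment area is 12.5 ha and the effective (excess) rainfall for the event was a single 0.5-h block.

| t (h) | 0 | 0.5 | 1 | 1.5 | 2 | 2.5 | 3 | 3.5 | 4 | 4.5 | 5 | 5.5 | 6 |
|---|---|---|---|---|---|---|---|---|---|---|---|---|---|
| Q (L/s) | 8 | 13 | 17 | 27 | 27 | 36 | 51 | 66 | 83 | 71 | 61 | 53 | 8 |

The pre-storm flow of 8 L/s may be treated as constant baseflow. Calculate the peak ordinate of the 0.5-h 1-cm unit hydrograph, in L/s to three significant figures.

Direct runoff: 0.0, 5.0, 9.0, 19.0, 19.0, 28.0, 43.0, 58.0, 75.0, 63.0, 53.0, 45.0, 0.0 L/s; ΣQ_DR = 417.0 L/s, peak = 75.0 L/s.
Runoff depth d = ΣQ_DR·Δt / A = 417.0 × 1800 / (12.5 ha) = 6.005 mm.
The 1-cm UH is the DRH scaled by (10 mm)/d, so U_p = 75.0 × 10/6.005 = 125 L/s.

U_p ≈ 125 L/s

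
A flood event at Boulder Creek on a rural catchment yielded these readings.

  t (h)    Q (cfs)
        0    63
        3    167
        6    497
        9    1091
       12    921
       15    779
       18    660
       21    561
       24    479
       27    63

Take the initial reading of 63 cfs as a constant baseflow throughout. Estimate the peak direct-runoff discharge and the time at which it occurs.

Subtracting baseflow gives direct-runoff ordinates: 0.0, 104.0, 434.0, 1028.0, 858.0, 716.0, 597.0, 498.0, 416.0, 0.0 cfs.
The maximum is 1028.0 cfs, occurring at the reading for t = 9 h.

Q_p = 1028.0 cfs at t = 9 h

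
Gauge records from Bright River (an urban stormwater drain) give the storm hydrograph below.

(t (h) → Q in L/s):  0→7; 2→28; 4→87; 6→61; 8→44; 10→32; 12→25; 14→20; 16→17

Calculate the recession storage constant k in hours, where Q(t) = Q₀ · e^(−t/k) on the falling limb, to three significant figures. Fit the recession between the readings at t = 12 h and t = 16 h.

k ≈ 10.4 h

On the falling limb, Q drops from 25 to 17 L/s between t = 12 h and t = 16 h (Δt = 4 h).
k = −Δt / ln(Q₂/Q₁) = −4 / ln(17/25) = 10.4 h.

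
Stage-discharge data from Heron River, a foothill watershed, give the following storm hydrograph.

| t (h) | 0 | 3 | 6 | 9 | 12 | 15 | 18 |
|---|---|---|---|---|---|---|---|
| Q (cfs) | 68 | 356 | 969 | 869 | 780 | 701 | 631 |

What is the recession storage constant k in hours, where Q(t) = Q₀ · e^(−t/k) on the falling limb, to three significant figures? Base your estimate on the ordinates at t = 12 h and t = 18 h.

On the falling limb, Q drops from 780 to 631 cfs between t = 12 h and t = 18 h (Δt = 6 h).
k = −Δt / ln(Q₂/Q₁) = −6 / ln(631/780) = 28.3 h.

k ≈ 28.3 h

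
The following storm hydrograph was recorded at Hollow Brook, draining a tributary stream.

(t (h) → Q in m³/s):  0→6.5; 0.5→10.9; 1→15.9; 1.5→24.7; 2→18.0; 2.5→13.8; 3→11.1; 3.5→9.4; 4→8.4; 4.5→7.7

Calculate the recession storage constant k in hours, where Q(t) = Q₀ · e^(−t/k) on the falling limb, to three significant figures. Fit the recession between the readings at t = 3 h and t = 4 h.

On the falling limb, Q drops from 11.1 to 8.4 m³/s between t = 3 h and t = 4 h (Δt = 1 h).
k = −Δt / ln(Q₂/Q₁) = −1 / ln(8.4/11.1) = 3.59 h.

k ≈ 3.59 h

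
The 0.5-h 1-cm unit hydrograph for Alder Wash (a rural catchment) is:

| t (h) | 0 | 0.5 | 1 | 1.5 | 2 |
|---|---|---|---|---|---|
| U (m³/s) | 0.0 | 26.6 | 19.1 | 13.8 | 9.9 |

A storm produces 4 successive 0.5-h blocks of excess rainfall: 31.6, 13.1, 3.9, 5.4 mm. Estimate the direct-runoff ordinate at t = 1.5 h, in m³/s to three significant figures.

By discrete convolution, Q_j = Σ (P_i / 10 mm) · U_{j−i}.
At t = 1.5 h (j=3): Q = (31.6/10)·13.8 + (13.1/10)·19.1 + (3.9/10)·26.6 + (5.4/10)·0.0 = 79.0 m³/s.

Q ≈ 79.0 m³/s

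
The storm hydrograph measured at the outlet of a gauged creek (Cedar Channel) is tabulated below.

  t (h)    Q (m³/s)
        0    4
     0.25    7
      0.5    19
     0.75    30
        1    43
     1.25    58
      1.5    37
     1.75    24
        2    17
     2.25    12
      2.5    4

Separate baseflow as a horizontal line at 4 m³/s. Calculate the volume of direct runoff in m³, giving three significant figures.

V ≈ 1.90 × 10^5 m³

Direct-runoff ordinates (Q − Q_b): 0.0, 3.0, 15.0, 26.0, 39.0, 54.0, 33.0, 20.0, 13.0, 8.0, 0.0 m³/s.
ΣQ_DR = 211.0 m³/s.
With Δt = 0.25 h = 900 s, V = ΣQ_DR · Δt = 211.0 × 900 = 1.90 × 10^5 m³.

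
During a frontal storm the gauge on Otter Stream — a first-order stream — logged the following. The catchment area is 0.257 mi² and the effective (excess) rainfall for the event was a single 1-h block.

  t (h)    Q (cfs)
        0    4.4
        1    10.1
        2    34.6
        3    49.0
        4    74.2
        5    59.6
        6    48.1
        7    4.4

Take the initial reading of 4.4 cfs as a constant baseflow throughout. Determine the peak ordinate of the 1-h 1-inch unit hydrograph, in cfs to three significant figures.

Direct runoff: 0.0, 5.7, 30.2, 44.6, 69.8, 55.2, 43.7, 0.0 cfs; ΣQ_DR = 249.2 cfs, peak = 69.8 cfs.
Runoff depth d = ΣQ_DR·Δt / A = 249.2 × 3600 / (0.257 mi²) = 1.503 in.
The 1-inch UH is the DRH scaled by (1 in)/d, so U_p = 69.8 × 1/1.503 = 46.5 cfs.

U_p ≈ 46.5 cfs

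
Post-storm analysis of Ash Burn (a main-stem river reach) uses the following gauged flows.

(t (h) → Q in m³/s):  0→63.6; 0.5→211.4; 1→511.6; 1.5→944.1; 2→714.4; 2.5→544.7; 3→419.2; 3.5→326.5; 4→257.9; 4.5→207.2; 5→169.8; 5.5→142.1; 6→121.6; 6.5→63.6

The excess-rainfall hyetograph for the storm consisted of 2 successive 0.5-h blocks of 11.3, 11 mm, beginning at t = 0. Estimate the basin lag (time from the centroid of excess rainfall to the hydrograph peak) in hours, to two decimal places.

t_L ≈ 1.00 h

Centroid of excess rainfall: t_c = Σ P_i·t̄_i / ΣP_i = 0.4966 h (block centres at 0.25, 0.75 h).
Hydrograph peak occurs at t = 1.5 h, so basin lag t_L = 1.5 − 0.4966 = 1.00 h.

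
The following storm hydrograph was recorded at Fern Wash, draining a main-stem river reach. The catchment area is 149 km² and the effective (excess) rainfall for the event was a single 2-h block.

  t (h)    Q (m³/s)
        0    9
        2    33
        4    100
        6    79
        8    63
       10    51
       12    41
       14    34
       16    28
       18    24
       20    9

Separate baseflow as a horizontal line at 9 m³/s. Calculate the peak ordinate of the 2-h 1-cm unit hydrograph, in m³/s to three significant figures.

Direct runoff: 0.0, 24.0, 91.0, 70.0, 54.0, 42.0, 32.0, 25.0, 19.0, 15.0, 0.0 m³/s; ΣQ_DR = 372.0 m³/s, peak = 91.0 m³/s.
Runoff depth d = ΣQ_DR·Δt / A = 372.0 × 7200 / (149 km²) = 17.98 mm.
The 1-cm UH is the DRH scaled by (10 mm)/d, so U_p = 91.0 × 10/17.98 = 50.6 m³/s.

U_p ≈ 50.6 m³/s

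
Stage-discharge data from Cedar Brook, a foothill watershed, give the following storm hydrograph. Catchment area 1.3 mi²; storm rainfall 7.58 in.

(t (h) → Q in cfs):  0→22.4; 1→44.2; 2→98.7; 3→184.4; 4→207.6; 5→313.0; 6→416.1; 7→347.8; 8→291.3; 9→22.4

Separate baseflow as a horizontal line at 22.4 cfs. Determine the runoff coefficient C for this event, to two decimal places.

ΣQ_DR = 1724 cfs; V = ΣQ_DR·Δt = 6.206 × 10^6 ft³.
Runoff depth d = V / A = 2.055 in.
C = d / P = 2.055 / 7.58 = 0.27.

C ≈ 0.27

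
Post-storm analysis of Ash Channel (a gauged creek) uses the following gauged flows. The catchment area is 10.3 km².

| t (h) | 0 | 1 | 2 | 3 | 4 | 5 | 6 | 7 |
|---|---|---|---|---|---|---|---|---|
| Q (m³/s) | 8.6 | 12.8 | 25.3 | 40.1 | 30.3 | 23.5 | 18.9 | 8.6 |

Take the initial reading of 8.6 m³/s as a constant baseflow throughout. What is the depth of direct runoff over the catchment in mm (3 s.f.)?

d ≈ 34.7 mm

Direct runoff: 0.0, 4.2, 16.7, 31.5, 21.7, 14.9, 10.3, 0.0 m³/s; ΣQ_DR = 99.30 m³/s.
V = ΣQ_DR · Δt = 99.30 × 3600 s = 3.575 × 10^5 m³.
Over A = 10.3 km², depth = V / A = 34.7 mm.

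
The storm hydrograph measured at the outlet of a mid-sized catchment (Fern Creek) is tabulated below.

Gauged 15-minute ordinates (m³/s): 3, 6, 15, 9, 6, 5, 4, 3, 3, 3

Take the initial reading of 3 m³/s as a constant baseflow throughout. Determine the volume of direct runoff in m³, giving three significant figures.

V ≈ 24300 m³

Direct-runoff ordinates (Q − Q_b): 0.0, 3.0, 12.0, 6.0, 3.0, 2.0, 1.0, 0.0, 0.0, 0.0 m³/s.
ΣQ_DR = 27.00 m³/s.
With Δt = 0.25 h = 900 s, V = ΣQ_DR · Δt = 27.00 × 900 = 24300 m³.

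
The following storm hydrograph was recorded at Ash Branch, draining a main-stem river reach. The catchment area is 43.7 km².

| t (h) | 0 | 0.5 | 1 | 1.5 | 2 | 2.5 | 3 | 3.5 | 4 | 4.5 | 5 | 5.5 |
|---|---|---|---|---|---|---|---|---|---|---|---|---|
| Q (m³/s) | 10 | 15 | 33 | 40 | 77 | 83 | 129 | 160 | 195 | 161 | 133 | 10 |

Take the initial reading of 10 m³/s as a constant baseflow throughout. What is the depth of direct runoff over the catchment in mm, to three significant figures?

d ≈ 38.1 mm

Direct runoff: 0.0, 5.0, 23.0, 30.0, 67.0, 73.0, 119.0, 150.0, 185.0, 151.0, 123.0, 0.0 m³/s; ΣQ_DR = 926.0 m³/s.
V = ΣQ_DR · Δt = 926.0 × 1800 s = 1.667 × 10^6 m³.
Over A = 43.7 km², depth = V / A = 38.1 mm.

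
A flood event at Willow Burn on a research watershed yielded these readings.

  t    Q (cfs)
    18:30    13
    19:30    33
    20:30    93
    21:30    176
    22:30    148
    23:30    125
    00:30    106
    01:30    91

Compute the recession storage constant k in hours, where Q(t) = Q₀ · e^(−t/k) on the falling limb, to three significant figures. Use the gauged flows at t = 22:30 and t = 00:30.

On the falling limb, Q drops from 148 to 106 cfs between t = 22:30 and t = 00:30 (Δt = 2 h).
k = −Δt / ln(Q₂/Q₁) = −2 / ln(106/148) = 5.99 h.

k ≈ 5.99 h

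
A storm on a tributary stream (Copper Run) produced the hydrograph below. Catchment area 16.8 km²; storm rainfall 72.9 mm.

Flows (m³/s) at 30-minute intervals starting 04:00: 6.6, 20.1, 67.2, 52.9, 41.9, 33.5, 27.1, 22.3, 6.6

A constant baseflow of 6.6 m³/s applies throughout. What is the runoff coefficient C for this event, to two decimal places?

ΣQ_DR = 218.8 m³/s; V = ΣQ_DR·Δt = 3.938 × 10^5 m³.
Runoff depth d = V / A = 23.44 mm.
C = d / P = 23.44 / 72.9 = 0.32.

C ≈ 0.32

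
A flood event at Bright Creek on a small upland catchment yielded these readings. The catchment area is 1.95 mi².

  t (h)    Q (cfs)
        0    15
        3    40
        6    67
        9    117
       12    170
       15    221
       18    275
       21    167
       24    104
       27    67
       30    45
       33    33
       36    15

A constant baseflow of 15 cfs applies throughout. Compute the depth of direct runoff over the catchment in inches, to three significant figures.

d ≈ 2.72 in

Direct runoff: 0.0, 25.0, 52.0, 102.0, 155.0, 206.0, 260.0, 152.0, 89.0, 52.0, 30.0, 18.0, 0.0 cfs; ΣQ_DR = 1141 cfs.
V = ΣQ_DR · Δt = 1141 × 10800 s = 1.232 × 10^7 ft³.
Over A = 1.95 mi², depth = V / A = 2.72 in.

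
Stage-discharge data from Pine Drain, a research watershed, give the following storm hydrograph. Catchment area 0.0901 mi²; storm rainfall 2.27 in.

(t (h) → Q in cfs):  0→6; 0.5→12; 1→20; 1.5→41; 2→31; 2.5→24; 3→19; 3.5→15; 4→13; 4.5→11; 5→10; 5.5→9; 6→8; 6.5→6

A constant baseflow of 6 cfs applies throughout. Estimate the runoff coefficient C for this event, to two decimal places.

ΣQ_DR = 141.0 cfs; V = ΣQ_DR·Δt = 2.538 × 10^5 ft³.
Runoff depth d = V / A = 1.212 in.
C = d / P = 1.212 / 2.27 = 0.53.

C ≈ 0.53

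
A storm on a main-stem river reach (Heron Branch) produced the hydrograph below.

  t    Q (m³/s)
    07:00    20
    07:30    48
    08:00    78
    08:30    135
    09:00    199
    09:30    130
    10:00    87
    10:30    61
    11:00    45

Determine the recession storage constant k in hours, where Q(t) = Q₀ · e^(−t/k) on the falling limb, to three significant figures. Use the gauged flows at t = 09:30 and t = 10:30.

On the falling limb, Q drops from 130 to 61 m³/s between t = 09:30 and t = 10:30 (Δt = 1 h).
k = −Δt / ln(Q₂/Q₁) = −1 / ln(61/130) = 1.32 h.

k ≈ 1.32 h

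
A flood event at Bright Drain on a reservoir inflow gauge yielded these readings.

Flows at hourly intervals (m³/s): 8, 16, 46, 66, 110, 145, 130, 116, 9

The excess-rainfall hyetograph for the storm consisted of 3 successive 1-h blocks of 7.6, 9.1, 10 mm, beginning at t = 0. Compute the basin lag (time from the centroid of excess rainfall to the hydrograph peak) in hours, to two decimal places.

Centroid of excess rainfall: t_c = Σ P_i·t̄_i / ΣP_i = 1.5899 h (block centres at 0.5, 1.5, 2.5 h).
Hydrograph peak occurs at t = 5 h, so basin lag t_L = 5 − 1.5899 = 3.41 h.

t_L ≈ 3.41 h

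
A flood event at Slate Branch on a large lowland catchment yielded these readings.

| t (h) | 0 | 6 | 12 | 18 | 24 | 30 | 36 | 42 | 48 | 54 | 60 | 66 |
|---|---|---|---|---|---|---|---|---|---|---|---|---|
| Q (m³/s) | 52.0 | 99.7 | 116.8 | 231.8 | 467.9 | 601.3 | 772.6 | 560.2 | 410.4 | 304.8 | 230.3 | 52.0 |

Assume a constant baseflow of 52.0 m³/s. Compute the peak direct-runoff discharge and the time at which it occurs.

Subtracting baseflow gives direct-runoff ordinates: 0.0, 47.7, 64.8, 179.8, 415.9, 549.3, 720.6, 508.2, 358.4, 252.8, 178.3, 0.0 m³/s.
The maximum is 720.6 m³/s, occurring at the reading for t = 36 h.

Q_p = 720.6 m³/s at t = 36 h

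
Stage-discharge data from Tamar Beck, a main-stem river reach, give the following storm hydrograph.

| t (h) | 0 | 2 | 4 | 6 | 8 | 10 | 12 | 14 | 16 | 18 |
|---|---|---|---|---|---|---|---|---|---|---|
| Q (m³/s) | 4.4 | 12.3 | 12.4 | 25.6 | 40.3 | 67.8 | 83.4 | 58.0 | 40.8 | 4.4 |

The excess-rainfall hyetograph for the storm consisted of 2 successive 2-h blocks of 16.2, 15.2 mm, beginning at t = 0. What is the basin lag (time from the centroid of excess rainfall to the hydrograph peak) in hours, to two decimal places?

t_L ≈ 10.03 h

Centroid of excess rainfall: t_c = Σ P_i·t̄_i / ΣP_i = 1.9682 h (block centres at 1, 3 h).
Hydrograph peak occurs at t = 12 h, so basin lag t_L = 12 − 1.9682 = 10.03 h.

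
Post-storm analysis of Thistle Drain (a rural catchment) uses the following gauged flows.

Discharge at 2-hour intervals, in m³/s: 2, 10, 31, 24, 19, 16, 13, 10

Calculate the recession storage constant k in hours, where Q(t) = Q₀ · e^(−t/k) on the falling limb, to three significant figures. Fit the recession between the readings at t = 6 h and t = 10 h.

On the falling limb, Q drops from 24 to 16 m³/s between t = 6 h and t = 10 h (Δt = 4 h).
k = −Δt / ln(Q₂/Q₁) = −4 / ln(16/24) = 9.87 h.

k ≈ 9.87 h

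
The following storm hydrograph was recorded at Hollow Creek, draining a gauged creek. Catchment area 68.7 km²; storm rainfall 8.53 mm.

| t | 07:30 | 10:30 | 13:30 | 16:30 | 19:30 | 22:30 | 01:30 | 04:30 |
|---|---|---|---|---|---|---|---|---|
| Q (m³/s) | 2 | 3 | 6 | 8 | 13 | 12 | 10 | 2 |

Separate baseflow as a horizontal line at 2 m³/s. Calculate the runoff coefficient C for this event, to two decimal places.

ΣQ_DR = 40.00 m³/s; V = ΣQ_DR·Δt = 4.320 × 10^5 m³.
Runoff depth d = V / A = 6.288 mm.
C = d / P = 6.288 / 8.53 = 0.74.

C ≈ 0.74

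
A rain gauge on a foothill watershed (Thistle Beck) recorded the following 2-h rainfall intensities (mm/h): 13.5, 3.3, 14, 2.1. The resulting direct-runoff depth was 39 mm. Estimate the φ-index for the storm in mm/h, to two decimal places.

Only the 2 blocks with intensity above φ contribute runoff: 13.5, 14 mm/h.
Σ(I−φ)·Δt = d  ⇒  (13.5+14 − 2φ)·2 = 39
φ = (27.50 − 39/2) / 2 = 4.00 mm/h.

φ ≈ 4.00 mm/h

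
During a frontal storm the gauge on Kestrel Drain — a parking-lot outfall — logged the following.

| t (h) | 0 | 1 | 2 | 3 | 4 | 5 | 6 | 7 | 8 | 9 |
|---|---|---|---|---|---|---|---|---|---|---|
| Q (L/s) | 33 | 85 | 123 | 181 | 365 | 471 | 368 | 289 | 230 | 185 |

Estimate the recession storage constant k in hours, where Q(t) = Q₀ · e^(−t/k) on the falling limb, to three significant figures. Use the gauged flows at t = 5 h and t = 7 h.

On the falling limb, Q drops from 471 to 289 L/s between t = 5 h and t = 7 h (Δt = 2 h).
k = −Δt / ln(Q₂/Q₁) = −2 / ln(289/471) = 4.09 h.

k ≈ 4.09 h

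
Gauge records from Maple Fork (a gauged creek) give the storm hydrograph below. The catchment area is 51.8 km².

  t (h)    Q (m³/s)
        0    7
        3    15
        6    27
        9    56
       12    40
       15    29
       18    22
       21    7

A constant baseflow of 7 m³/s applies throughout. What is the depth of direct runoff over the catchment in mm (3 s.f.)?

Direct runoff: 0.0, 8.0, 20.0, 49.0, 33.0, 22.0, 15.0, 0.0 m³/s; ΣQ_DR = 147.0 m³/s.
V = ΣQ_DR · Δt = 147.0 × 10800 s = 1.588 × 10^6 m³.
Over A = 51.8 km², depth = V / A = 30.6 mm.

d ≈ 30.6 mm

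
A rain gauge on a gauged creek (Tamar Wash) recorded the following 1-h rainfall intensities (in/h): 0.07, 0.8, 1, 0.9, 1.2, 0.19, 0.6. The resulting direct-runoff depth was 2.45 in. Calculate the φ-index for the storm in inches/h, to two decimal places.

φ ≈ 0.41 in/h

Only the 5 blocks with intensity above φ contribute runoff: 0.8, 1, 0.9, 1.2, 0.6 in/h.
Σ(I−φ)·Δt = d  ⇒  (0.8+1+0.9+1.2+0.6 − 5φ)·1 = 2.45
φ = (4.500 − 2.45/1) / 5 = 0.41 in/h.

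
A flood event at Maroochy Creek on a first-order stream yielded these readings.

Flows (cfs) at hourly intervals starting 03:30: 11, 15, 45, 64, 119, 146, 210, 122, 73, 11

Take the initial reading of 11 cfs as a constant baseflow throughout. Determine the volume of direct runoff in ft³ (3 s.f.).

V ≈ 2.54 × 10^6 ft³

Direct-runoff ordinates (Q − Q_b): 0.0, 4.0, 34.0, 53.0, 108.0, 135.0, 199.0, 111.0, 62.0, 0.0 cfs.
ΣQ_DR = 706.0 cfs.
With Δt = 1 h = 3600 s, V = ΣQ_DR · Δt = 706.0 × 3600 = 2.54 × 10^6 ft³.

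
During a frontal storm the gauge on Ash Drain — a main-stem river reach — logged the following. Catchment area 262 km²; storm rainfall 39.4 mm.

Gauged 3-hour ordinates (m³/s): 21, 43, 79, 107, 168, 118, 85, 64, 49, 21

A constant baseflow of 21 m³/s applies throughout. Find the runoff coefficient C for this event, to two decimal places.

C ≈ 0.57

ΣQ_DR = 545.0 m³/s; V = ΣQ_DR·Δt = 5.886 × 10^6 m³.
Runoff depth d = V / A = 22.47 mm.
C = d / P = 22.47 / 39.4 = 0.57.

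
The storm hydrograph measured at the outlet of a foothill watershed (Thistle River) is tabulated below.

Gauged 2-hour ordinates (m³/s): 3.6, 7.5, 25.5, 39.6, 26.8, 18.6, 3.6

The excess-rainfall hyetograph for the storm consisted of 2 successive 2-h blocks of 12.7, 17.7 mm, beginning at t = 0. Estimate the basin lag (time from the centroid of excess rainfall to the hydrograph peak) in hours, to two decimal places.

t_L ≈ 3.84 h

Centroid of excess rainfall: t_c = Σ P_i·t̄_i / ΣP_i = 2.1645 h (block centres at 1, 3 h).
Hydrograph peak occurs at t = 6 h, so basin lag t_L = 6 − 2.1645 = 3.84 h.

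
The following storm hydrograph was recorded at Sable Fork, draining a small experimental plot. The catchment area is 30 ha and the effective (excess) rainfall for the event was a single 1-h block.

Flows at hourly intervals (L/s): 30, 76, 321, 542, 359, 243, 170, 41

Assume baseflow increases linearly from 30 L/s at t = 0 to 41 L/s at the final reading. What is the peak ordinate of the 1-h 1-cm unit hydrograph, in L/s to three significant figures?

Direct runoff: 0.00, 44.43, 287.86, 507.29, 322.71, 205.14, 130.57, 0.00 L/s; ΣQ_DR = 1498 L/s, peak = 507.29 L/s.
Runoff depth d = ΣQ_DR·Δt / A = 1498 × 3600 / (30 ha) = 17.98 mm.
The 1-cm UH is the DRH scaled by (10 mm)/d, so U_p = 507.29 × 10/17.98 = 282 L/s.

U_p ≈ 282 L/s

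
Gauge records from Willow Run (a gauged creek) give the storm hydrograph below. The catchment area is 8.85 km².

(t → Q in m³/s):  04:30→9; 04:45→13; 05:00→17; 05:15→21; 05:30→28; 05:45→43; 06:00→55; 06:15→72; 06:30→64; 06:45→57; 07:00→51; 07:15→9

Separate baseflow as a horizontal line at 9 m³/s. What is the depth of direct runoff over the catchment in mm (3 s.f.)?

d ≈ 33.7 mm

Direct runoff: 0.0, 4.0, 8.0, 12.0, 19.0, 34.0, 46.0, 63.0, 55.0, 48.0, 42.0, 0.0 m³/s; ΣQ_DR = 331.0 m³/s.
V = ΣQ_DR · Δt = 331.0 × 900 s = 2.979 × 10^5 m³.
Over A = 8.85 km², depth = V / A = 33.7 mm.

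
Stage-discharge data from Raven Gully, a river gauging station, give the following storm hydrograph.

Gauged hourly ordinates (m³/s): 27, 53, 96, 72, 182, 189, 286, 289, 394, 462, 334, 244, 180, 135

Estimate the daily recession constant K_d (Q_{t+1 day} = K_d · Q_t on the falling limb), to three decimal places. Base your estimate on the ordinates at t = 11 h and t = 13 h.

Between t = 11 h and t = 13 h the flow falls from 244 to 135 m³/s over 2×1 h = 2 h.
Per-interval ratio K = (135/244)^(1/2) = 0.7438; K_d = K^(24/1) = 0.001.

K_d ≈ 0.001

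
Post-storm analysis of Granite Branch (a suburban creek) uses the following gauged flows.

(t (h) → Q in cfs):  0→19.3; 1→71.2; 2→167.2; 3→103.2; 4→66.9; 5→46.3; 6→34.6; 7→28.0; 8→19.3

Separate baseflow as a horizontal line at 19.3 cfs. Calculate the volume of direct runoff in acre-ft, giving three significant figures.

Direct-runoff ordinates (Q − Q_b): 0.0, 51.9, 147.9, 83.9, 47.6, 27.0, 15.3, 8.7, 0.0 cfs.
ΣQ_DR = 382.3 cfs.
With Δt = 1 h = 3600 s, V = ΣQ_DR · Δt = 382.3 × 3600 = 1.38 × 10^6 ft³ = 31.6 acre-ft.

V ≈ 31.6 acre-ft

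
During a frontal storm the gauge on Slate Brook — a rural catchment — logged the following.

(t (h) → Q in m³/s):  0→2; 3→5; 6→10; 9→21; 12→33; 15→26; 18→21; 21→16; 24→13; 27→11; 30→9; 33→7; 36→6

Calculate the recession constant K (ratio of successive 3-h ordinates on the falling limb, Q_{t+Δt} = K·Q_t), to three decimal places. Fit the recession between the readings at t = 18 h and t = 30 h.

Using the recession-limb readings at t = 18 h and t = 30 h: Q falls from 21 to 9 m³/s over 4 intervals.
K = (Q₂/Q₁)^(1/4) = (9/21)^(1/4) = 0.809.

K ≈ 0.809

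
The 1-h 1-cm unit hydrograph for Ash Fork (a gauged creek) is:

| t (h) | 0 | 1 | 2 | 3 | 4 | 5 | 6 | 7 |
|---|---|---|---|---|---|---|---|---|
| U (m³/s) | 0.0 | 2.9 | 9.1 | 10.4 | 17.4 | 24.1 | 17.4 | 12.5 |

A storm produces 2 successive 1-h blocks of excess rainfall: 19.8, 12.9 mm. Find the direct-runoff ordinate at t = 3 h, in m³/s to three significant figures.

By discrete convolution, Q_j = Σ (P_i / 10 mm) · U_{j−i}.
At t = 3 h (j=3): Q = (19.8/10)·10.4 + (12.9/10)·9.1 = 32.3 m³/s.

Q ≈ 32.3 m³/s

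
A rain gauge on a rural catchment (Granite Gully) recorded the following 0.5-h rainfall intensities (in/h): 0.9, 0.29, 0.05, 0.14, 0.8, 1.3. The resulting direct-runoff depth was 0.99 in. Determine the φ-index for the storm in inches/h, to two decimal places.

φ ≈ 0.34 in/h

Only the 3 blocks with intensity above φ contribute runoff: 0.9, 0.8, 1.3 in/h.
Σ(I−φ)·Δt = d  ⇒  (0.9+0.8+1.3 − 3φ)·0.5 = 0.99
φ = (3.000 − 0.99/0.5) / 3 = 0.34 in/h.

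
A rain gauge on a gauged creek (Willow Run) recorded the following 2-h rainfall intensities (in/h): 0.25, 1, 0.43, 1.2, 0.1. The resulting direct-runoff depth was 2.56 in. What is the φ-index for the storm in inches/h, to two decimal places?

Only the 2 blocks with intensity above φ contribute runoff: 1, 1.2 in/h.
Σ(I−φ)·Δt = d  ⇒  (1+1.2 − 2φ)·2 = 2.56
φ = (2.200 − 2.56/2) / 2 = 0.46 in/h.

φ ≈ 0.46 in/h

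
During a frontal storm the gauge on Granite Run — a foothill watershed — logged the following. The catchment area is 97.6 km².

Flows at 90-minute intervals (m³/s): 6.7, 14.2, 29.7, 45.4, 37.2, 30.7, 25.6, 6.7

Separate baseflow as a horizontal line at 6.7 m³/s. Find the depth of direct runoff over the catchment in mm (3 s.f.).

Direct runoff: 0.0, 7.5, 23.0, 38.7, 30.5, 24.0, 18.9, 0.0 m³/s; ΣQ_DR = 142.6 m³/s.
V = ΣQ_DR · Δt = 142.6 × 5400 s = 7.700 × 10^5 m³.
Over A = 97.6 km², depth = V / A = 7.89 mm.

d ≈ 7.89 mm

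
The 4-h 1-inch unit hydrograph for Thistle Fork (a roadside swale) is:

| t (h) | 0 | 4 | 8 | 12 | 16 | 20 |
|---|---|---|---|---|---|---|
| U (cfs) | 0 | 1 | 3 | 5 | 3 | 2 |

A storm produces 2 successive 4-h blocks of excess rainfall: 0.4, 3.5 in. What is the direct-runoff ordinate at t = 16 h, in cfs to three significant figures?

By discrete convolution, Q_j = Σ (P_i / 1 in) · U_{j−i}.
At t = 16 h (j=4): Q = (0.4/1)·3 + (3.5/1)·5 = 18.7 cfs.

Q ≈ 18.7 cfs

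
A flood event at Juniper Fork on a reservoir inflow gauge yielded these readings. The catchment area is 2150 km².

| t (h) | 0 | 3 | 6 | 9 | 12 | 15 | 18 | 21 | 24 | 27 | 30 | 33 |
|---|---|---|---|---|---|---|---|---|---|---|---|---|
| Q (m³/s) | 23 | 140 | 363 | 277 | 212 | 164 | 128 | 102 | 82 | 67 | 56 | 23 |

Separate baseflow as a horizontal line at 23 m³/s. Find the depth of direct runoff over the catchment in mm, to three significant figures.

Direct runoff: 0.0, 117.0, 340.0, 254.0, 189.0, 141.0, 105.0, 79.0, 59.0, 44.0, 33.0, 0.0 m³/s; ΣQ_DR = 1361 m³/s.
V = ΣQ_DR · Δt = 1361 × 10800 s = 1.470 × 10^7 m³.
Over A = 2150 km², depth = V / A = 6.84 mm.

d ≈ 6.84 mm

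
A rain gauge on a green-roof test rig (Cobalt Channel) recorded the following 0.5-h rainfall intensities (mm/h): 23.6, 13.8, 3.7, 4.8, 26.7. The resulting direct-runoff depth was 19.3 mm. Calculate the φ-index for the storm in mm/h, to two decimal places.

Only the 3 blocks with intensity above φ contribute runoff: 23.6, 13.8, 26.7 mm/h.
Σ(I−φ)·Δt = d  ⇒  (23.6+13.8+26.7 − 3φ)·0.5 = 19.3
φ = (64.10 − 19.3/0.5) / 3 = 8.50 mm/h.

φ ≈ 8.50 mm/h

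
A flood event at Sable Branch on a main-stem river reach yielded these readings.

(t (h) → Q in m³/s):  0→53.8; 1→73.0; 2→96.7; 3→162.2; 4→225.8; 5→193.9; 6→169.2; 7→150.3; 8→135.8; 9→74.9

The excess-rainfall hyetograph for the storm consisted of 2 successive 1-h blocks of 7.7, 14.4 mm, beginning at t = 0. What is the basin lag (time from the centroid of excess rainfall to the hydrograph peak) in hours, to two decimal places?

Centroid of excess rainfall: t_c = Σ P_i·t̄_i / ΣP_i = 1.1516 h (block centres at 0.5, 1.5 h).
Hydrograph peak occurs at t = 4 h, so basin lag t_L = 4 − 1.1516 = 2.85 h.

t_L ≈ 2.85 h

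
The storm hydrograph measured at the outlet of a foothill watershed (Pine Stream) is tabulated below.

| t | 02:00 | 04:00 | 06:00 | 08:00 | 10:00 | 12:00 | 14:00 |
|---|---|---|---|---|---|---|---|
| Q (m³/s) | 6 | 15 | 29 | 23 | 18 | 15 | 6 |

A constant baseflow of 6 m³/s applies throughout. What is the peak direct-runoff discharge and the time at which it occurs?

Q_p = 23.0 m³/s at t = 06:00

Subtracting baseflow gives direct-runoff ordinates: 0.0, 9.0, 23.0, 17.0, 12.0, 9.0, 0.0 m³/s.
The maximum is 23.0 m³/s, occurring at the reading for t = 06:00.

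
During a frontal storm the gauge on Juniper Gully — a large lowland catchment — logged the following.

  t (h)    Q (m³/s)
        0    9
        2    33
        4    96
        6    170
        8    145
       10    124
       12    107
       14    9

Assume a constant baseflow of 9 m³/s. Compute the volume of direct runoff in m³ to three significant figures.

Direct-runoff ordinates (Q − Q_b): 0.0, 24.0, 87.0, 161.0, 136.0, 115.0, 98.0, 0.0 m³/s.
ΣQ_DR = 621.0 m³/s.
With Δt = 2 h = 7200 s, V = ΣQ_DR · Δt = 621.0 × 7200 = 4.47 × 10^6 m³.

V ≈ 4.47 × 10^6 m³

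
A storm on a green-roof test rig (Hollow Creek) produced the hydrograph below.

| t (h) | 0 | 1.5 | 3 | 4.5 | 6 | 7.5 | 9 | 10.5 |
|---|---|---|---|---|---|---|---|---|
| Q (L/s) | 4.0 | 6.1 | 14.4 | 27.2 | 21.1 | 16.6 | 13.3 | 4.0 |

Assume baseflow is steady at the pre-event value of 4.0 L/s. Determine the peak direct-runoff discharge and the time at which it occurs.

Subtracting baseflow gives direct-runoff ordinates: 0.0, 2.1, 10.4, 23.2, 17.1, 12.6, 9.3, 0.0 L/s.
The maximum is 23.2 L/s, occurring at the reading for t = 4.5 h.

Q_p = 23.2 L/s at t = 4.5 h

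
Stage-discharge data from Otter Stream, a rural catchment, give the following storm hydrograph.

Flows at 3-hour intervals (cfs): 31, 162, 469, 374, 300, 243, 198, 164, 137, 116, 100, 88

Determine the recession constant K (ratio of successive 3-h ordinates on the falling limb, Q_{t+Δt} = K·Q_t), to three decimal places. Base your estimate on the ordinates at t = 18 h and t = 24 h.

Using the recession-limb readings at t = 18 h and t = 24 h: Q falls from 198 to 137 cfs over 2 intervals.
K = (Q₂/Q₁)^(1/2) = (137/198)^(1/2) = 0.832.

K ≈ 0.832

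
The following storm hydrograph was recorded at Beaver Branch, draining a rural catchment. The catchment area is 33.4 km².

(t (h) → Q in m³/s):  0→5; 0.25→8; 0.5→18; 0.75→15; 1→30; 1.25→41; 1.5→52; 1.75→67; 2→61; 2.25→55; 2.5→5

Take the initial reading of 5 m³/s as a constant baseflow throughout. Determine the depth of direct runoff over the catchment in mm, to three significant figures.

d ≈ 8.14 mm

Direct runoff: 0.0, 3.0, 13.0, 10.0, 25.0, 36.0, 47.0, 62.0, 56.0, 50.0, 0.0 m³/s; ΣQ_DR = 302.0 m³/s.
V = ΣQ_DR · Δt = 302.0 × 900 s = 2.718 × 10^5 m³.
Over A = 33.4 km², depth = V / A = 8.14 mm.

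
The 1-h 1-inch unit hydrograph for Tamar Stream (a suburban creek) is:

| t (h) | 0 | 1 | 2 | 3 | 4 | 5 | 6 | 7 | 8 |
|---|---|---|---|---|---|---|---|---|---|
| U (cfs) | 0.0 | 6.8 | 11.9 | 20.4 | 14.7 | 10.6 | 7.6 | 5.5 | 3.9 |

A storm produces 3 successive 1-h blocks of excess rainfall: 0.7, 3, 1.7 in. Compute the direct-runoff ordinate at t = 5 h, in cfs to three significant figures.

By discrete convolution, Q_j = Σ (P_i / 1 in) · U_{j−i}.
At t = 5 h (j=5): Q = (0.7/1)·10.6 + (3/1)·14.7 + (1.7/1)·20.4 = 86.2 cfs.

Q ≈ 86.2 cfs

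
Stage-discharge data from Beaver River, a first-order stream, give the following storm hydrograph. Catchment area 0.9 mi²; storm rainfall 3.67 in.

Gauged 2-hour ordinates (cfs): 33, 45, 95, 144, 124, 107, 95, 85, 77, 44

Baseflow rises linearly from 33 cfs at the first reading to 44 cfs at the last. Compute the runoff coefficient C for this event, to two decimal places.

C ≈ 0.44

ΣQ_DR = 464.0 cfs; V = ΣQ_DR·Δt = 3.341 × 10^6 ft³.
Runoff depth d = V / A = 1.598 in.
C = d / P = 1.598 / 3.67 = 0.44.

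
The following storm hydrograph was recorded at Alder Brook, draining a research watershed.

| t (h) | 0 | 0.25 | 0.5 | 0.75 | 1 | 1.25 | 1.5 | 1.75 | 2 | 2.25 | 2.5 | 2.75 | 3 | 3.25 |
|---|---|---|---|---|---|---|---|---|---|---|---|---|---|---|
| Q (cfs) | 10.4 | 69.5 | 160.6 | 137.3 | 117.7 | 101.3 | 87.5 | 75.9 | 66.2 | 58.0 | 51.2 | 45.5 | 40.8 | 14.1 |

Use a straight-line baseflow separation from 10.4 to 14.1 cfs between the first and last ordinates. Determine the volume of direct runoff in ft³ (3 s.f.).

V ≈ 7.78 × 10^5 ft³

Direct-runoff ordinates (Q − Q_b): 0.00, 58.82, 149.63, 126.05, 106.16, 89.48, 75.39, 63.51, 53.52, 45.04, 37.95, 31.97, 26.98, 0.00 cfs.
ΣQ_DR = 864.5 cfs.
With Δt = 0.25 h = 900 s, V = ΣQ_DR · Δt = 864.5 × 900 = 7.78 × 10^5 ft³.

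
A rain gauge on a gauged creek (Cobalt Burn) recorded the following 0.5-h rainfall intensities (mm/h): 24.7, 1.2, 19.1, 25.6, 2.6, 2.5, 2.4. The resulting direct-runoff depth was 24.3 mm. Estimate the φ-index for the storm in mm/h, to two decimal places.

φ ≈ 6.93 mm/h

Only the 3 blocks with intensity above φ contribute runoff: 24.7, 19.1, 25.6 mm/h.
Σ(I−φ)·Δt = d  ⇒  (24.7+19.1+25.6 − 3φ)·0.5 = 24.3
φ = (69.40 − 24.3/0.5) / 3 = 6.93 mm/h.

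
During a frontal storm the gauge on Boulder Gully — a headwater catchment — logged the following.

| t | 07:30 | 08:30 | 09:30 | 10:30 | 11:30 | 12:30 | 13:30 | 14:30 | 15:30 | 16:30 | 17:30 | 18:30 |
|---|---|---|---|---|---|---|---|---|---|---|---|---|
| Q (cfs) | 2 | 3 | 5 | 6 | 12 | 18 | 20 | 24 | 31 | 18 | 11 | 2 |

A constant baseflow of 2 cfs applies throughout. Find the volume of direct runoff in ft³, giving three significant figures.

Direct-runoff ordinates (Q − Q_b): 0.0, 1.0, 3.0, 4.0, 10.0, 16.0, 18.0, 22.0, 29.0, 16.0, 9.0, 0.0 cfs.
ΣQ_DR = 128.0 cfs.
With Δt = 1 h = 3600 s, V = ΣQ_DR · Δt = 128.0 × 3600 = 4.61 × 10^5 ft³.

V ≈ 4.61 × 10^5 ft³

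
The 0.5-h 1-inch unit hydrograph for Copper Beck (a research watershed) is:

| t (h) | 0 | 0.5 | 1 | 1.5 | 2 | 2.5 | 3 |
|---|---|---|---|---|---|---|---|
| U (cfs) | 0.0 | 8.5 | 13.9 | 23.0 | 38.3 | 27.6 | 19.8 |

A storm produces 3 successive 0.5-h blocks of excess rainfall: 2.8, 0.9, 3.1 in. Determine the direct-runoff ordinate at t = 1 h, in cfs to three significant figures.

Q ≈ 46.6 cfs

By discrete convolution, Q_j = Σ (P_i / 1 in) · U_{j−i}.
At t = 1 h (j=2): Q = (2.8/1)·13.9 + (0.9/1)·8.5 + (3.1/1)·0.0 = 46.6 cfs.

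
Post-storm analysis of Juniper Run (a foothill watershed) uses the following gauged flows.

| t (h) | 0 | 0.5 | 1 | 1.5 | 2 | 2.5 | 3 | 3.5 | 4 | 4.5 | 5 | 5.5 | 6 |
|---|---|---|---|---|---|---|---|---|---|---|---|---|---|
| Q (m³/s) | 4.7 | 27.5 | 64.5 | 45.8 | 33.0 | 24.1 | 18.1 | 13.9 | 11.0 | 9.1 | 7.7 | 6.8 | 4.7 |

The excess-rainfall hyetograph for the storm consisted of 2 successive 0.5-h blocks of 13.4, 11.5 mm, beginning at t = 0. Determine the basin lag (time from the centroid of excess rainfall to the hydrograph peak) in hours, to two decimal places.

t_L ≈ 0.52 h

Centroid of excess rainfall: t_c = Σ P_i·t̄_i / ΣP_i = 0.4809 h (block centres at 0.25, 0.75 h).
Hydrograph peak occurs at t = 1 h, so basin lag t_L = 1 − 0.4809 = 0.52 h.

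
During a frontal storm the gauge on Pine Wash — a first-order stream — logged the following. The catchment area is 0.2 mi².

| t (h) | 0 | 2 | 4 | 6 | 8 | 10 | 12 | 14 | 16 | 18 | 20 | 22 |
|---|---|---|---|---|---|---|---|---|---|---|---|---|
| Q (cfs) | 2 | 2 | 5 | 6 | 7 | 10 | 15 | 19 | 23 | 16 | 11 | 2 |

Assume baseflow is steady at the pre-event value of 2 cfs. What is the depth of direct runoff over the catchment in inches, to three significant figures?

Direct runoff: 0.0, 0.0, 3.0, 4.0, 5.0, 8.0, 13.0, 17.0, 21.0, 14.0, 9.0, 0.0 cfs; ΣQ_DR = 94.00 cfs.
V = ΣQ_DR · Δt = 94.00 × 7200 s = 6.768 × 10^5 ft³.
Over A = 0.2 mi², depth = V / A = 1.46 in.

d ≈ 1.46 in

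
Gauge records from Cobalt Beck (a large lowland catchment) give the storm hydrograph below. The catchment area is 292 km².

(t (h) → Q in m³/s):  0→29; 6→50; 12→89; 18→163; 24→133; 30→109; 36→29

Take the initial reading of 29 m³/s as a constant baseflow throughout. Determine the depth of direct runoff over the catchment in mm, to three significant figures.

d ≈ 29.5 mm

Direct runoff: 0.0, 21.0, 60.0, 134.0, 104.0, 80.0, 0.0 m³/s; ΣQ_DR = 399.0 m³/s.
V = ΣQ_DR · Δt = 399.0 × 21600 s = 8.618 × 10^6 m³.
Over A = 292 km², depth = V / A = 29.5 mm.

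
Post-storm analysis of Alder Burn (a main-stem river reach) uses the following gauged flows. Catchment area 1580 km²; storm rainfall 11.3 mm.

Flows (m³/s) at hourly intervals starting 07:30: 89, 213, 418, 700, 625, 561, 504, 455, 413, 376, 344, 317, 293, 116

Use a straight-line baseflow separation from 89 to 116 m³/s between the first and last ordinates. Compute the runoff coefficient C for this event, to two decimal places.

C ≈ 0.80

ΣQ_DR = 3989 m³/s; V = ΣQ_DR·Δt = 1.436 × 10^7 m³.
Runoff depth d = V / A = 9.089 mm.
C = d / P = 9.089 / 11.3 = 0.80.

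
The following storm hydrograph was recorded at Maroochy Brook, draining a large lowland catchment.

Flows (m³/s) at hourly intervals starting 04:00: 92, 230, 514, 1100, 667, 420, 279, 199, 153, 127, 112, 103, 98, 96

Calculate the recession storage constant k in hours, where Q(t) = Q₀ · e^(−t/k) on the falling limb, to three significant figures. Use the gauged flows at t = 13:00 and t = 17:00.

k ≈ 14.3 h

On the falling limb, Q drops from 127 to 96 m³/s between t = 13:00 and t = 17:00 (Δt = 4 h).
k = −Δt / ln(Q₂/Q₁) = −4 / ln(96/127) = 14.3 h.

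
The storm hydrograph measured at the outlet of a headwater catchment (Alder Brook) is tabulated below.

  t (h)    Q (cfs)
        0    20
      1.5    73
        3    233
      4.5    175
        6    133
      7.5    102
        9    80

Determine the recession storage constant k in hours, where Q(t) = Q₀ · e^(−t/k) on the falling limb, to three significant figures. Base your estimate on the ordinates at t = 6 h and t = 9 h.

On the falling limb, Q drops from 133 to 80 cfs between t = 6 h and t = 9 h (Δt = 3 h).
k = −Δt / ln(Q₂/Q₁) = −3 / ln(80/133) = 5.90 h.

k ≈ 5.90 h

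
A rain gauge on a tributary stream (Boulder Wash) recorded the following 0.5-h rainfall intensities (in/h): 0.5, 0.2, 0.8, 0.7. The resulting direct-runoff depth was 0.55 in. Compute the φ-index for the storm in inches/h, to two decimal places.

φ ≈ 0.30 in/h

Only the 3 blocks with intensity above φ contribute runoff: 0.5, 0.8, 0.7 in/h.
Σ(I−φ)·Δt = d  ⇒  (0.5+0.8+0.7 − 3φ)·0.5 = 0.55
φ = (2.000 − 0.55/0.5) / 3 = 0.30 in/h.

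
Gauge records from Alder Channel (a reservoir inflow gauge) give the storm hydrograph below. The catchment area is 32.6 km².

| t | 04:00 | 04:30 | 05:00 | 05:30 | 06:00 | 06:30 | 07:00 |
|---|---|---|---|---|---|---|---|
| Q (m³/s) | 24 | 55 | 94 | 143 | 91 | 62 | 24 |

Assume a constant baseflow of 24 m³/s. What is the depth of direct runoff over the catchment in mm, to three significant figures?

Direct runoff: 0.0, 31.0, 70.0, 119.0, 67.0, 38.0, 0.0 m³/s; ΣQ_DR = 325.0 m³/s.
V = ΣQ_DR · Δt = 325.0 × 1800 s = 5.850 × 10^5 m³.
Over A = 32.6 km², depth = V / A = 17.9 mm.

d ≈ 17.9 mm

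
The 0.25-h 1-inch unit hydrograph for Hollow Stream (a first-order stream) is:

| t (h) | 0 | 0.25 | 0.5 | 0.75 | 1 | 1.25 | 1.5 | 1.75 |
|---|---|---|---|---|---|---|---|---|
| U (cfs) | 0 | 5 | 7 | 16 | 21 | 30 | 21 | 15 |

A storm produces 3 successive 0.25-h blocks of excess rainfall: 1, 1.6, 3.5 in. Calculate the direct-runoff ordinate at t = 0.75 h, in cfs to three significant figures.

Q ≈ 44.7 cfs

By discrete convolution, Q_j = Σ (P_i / 1 in) · U_{j−i}.
At t = 0.75 h (j=3): Q = (1/1)·16 + (1.6/1)·7 + (3.5/1)·5 = 44.7 cfs.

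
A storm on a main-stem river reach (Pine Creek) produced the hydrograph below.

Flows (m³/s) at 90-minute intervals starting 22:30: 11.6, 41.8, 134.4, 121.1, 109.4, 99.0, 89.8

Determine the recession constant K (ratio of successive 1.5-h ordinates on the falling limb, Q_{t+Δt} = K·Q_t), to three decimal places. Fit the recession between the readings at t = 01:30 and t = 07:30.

Using the recession-limb readings at t = 01:30 and t = 07:30: Q falls from 134.4 to 89.8 m³/s over 4 intervals.
K = (Q₂/Q₁)^(1/4) = (89.8/134.4)^(1/4) = 0.904.

K ≈ 0.904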